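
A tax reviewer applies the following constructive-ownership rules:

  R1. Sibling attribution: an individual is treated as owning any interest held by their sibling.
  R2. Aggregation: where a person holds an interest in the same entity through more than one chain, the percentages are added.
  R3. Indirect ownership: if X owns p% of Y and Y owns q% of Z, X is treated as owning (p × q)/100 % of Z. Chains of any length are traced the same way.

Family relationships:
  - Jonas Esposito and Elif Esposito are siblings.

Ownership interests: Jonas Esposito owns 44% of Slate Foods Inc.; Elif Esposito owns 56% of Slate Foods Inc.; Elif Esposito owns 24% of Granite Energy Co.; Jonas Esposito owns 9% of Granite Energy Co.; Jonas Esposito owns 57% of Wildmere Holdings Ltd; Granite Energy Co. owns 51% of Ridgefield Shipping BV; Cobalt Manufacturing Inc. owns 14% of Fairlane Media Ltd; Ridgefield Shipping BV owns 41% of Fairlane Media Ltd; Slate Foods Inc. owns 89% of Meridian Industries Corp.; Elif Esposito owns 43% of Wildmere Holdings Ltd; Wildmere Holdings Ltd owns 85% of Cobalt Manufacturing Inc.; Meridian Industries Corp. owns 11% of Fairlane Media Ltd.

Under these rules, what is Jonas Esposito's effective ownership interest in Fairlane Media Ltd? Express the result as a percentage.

28.5903%

By sibling attribution (R1), Jonas Esposito is treated as also owning Elif Esposito's interest in Granite Energy Co, giving 9% + 24% = 33%.
By sibling attribution (R1), Jonas Esposito is treated as also owning Elif Esposito's interest in Wildmere Holdings Ltd, giving 57% + 43% = 100%.
By sibling attribution (R1), Jonas Esposito is treated as also owning Elif Esposito's interest in Slate Foods Inc, giving 44% + 56% = 100%.
Chain via Granite Energy Co. → Ridgefield Shipping BV (R3): 33% × 51% × 41% = 6.9003% of Fairlane Media Ltd.
Chain via Wildmere Holdings Ltd → Cobalt Manufacturing Inc. (R3): 100% × 85% × 14% = 11.9% of Fairlane Media Ltd.
Chain via Slate Foods Inc. → Meridian Industries Corp. (R3): 100% × 89% × 11% = 9.79% of Fairlane Media Ltd.
Aggregating (R2): 6.9003% + 11.9% + 9.79% = 28.5903%.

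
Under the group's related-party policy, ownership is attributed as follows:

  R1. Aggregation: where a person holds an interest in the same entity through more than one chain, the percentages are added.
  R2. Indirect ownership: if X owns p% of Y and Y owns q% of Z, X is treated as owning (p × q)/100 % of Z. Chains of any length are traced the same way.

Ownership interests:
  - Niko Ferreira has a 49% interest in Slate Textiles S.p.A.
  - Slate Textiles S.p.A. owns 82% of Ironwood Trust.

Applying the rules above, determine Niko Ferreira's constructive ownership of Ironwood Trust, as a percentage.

40.18%

Chain via Slate Textiles S.p.A. (R2): 49% × 82% = 40.18% of Ironwood Trust.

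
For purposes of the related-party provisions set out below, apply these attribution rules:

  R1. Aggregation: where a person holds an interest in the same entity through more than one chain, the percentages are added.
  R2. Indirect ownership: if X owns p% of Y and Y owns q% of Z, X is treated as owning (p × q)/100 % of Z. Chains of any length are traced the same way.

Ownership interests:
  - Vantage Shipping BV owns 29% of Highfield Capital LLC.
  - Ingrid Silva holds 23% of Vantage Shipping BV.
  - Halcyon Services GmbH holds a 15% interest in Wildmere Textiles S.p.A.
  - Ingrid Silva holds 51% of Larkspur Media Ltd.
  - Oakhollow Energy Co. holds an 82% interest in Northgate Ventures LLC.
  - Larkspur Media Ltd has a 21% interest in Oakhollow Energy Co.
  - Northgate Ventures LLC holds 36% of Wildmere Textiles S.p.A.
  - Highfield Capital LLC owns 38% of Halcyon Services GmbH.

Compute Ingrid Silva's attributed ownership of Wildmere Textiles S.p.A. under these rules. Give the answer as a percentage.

Chain via Vantage Shipping BV → Highfield Capital LLC → Halcyon Services GmbH (R2): 23% × 29% × 38% × 15% = 0.38019% of Wildmere Textiles S.p.A.
Chain via Larkspur Media Ltd → Oakhollow Energy Co. → Northgate Ventures LLC (R2): 51% × 21% × 82% × 36% = 3.161592% of Wildmere Textiles S.p.A.
Aggregating (R1): 0.38019% + 3.161592% = 3.541782%.

3.541782%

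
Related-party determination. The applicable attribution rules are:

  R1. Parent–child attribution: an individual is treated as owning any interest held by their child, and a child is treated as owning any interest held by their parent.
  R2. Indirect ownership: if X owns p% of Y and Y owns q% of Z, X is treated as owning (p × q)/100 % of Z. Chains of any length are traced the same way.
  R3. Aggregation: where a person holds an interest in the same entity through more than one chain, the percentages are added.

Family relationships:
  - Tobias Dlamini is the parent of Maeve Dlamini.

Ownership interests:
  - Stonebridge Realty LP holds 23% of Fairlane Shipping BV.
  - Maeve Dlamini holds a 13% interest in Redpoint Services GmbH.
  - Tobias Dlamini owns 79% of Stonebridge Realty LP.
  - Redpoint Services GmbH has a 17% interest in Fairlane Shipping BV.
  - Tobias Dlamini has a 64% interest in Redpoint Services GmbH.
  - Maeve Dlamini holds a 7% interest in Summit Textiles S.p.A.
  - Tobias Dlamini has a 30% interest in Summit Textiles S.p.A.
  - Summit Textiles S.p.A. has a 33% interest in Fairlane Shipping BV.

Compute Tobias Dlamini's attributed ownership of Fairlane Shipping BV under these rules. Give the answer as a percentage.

43.47%

By parent–child attribution (R1), Tobias Dlamini is treated as also owning Maeve Dlamini's interest in Redpoint Services GmbH, giving 64% + 13% = 77%.
By parent–child attribution (R1), Tobias Dlamini is treated as also owning Maeve Dlamini's interest in Summit Textiles S.p.A, giving 30% + 7% = 37%.
Chain via Redpoint Services GmbH (R2): 77% × 17% = 13.09% of Fairlane Shipping BV.
Chain via Summit Textiles S.p.A. (R2): 37% × 33% = 12.21% of Fairlane Shipping BV.
Chain via Stonebridge Realty LP (R2): 79% × 23% = 18.17% of Fairlane Shipping BV.
Aggregating (R3): 13.09% + 12.21% + 18.17% = 43.47%.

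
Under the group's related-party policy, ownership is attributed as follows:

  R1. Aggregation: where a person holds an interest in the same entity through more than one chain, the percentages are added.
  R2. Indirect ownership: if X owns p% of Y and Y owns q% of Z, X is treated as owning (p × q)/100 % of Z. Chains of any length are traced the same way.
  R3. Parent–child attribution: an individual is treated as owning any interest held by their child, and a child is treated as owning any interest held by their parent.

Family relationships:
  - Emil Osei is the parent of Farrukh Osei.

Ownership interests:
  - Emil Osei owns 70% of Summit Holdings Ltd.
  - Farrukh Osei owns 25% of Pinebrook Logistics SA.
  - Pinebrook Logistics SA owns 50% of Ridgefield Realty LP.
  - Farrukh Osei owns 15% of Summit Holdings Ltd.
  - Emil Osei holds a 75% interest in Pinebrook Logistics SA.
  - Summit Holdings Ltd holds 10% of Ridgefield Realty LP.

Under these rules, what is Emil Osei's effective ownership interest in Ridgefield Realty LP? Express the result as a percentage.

58.5%

By parent–child attribution (R3), Emil Osei is treated as also owning Farrukh Osei's interest in Pinebrook Logistics SA, giving 75% + 25% = 100%.
By parent–child attribution (R3), Emil Osei is treated as also owning Farrukh Osei's interest in Summit Holdings Ltd, giving 70% + 15% = 85%.
Chain via Pinebrook Logistics SA (R2): 100% × 50% = 50% of Ridgefield Realty LP.
Chain via Summit Holdings Ltd (R2): 85% × 10% = 8.5% of Ridgefield Realty LP.
Aggregating (R1): 50% + 8.5% = 58.5%.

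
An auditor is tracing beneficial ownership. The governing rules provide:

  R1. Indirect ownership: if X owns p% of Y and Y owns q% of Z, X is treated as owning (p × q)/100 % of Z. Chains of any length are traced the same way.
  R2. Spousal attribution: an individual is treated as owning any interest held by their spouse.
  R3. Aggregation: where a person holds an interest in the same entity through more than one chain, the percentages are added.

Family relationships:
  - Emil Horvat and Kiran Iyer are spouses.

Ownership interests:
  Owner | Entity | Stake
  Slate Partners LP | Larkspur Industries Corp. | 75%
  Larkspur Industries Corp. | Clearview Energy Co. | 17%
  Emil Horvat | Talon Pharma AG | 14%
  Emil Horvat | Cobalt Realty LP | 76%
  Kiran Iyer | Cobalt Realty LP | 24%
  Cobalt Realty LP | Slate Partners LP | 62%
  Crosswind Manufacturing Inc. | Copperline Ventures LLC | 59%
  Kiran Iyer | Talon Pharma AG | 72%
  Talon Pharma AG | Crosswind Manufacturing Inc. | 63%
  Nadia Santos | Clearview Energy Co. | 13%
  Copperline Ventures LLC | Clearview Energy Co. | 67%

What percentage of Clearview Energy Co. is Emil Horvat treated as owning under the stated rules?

By spousal attribution (R2), Emil Horvat is treated as also owning Kiran Iyer's interest in Cobalt Realty LP, giving 76% + 24% = 100%.
By spousal attribution (R2), Emil Horvat is treated as also owning Kiran Iyer's interest in Talon Pharma AG, giving 14% + 72% = 86%.
Chain via Cobalt Realty LP → Slate Partners LP → Larkspur Industries Corp. (R1): 100% × 62% × 75% × 17% = 7.905% of Clearview Energy Co.
Chain via Talon Pharma AG → Crosswind Manufacturing Inc. → Copperline Ventures LLC (R1): 86% × 63% × 59% × 67% = 21.417354% of Clearview Energy Co.
Aggregating (R3): 7.905% + 21.417354% = 29.322354%.

29.322354%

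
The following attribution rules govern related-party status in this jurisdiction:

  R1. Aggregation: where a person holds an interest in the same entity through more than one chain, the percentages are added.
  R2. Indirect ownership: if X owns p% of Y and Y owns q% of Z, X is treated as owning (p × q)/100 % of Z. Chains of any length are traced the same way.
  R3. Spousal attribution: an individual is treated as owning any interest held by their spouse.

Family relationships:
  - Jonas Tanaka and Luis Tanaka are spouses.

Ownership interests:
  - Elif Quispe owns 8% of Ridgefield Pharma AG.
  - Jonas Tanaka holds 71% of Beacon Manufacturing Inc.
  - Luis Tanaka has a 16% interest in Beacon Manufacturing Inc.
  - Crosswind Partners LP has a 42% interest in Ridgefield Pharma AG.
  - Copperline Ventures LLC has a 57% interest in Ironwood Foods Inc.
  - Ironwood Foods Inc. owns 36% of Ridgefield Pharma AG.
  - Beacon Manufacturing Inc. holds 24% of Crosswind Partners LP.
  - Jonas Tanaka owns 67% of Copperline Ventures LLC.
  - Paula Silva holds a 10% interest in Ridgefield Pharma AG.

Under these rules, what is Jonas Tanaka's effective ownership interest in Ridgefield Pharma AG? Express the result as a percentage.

22.518%

By spousal attribution (R3), Jonas Tanaka is treated as also owning Luis Tanaka's interest in Beacon Manufacturing Inc, giving 71% + 16% = 87%.
Chain via Beacon Manufacturing Inc. → Crosswind Partners LP (R2): 87% × 24% × 42% = 8.7696% of Ridgefield Pharma AG.
Chain via Copperline Ventures LLC → Ironwood Foods Inc. (R2): 67% × 57% × 36% = 13.7484% of Ridgefield Pharma AG.
Aggregating (R1): 8.7696% + 13.7484% = 22.518%.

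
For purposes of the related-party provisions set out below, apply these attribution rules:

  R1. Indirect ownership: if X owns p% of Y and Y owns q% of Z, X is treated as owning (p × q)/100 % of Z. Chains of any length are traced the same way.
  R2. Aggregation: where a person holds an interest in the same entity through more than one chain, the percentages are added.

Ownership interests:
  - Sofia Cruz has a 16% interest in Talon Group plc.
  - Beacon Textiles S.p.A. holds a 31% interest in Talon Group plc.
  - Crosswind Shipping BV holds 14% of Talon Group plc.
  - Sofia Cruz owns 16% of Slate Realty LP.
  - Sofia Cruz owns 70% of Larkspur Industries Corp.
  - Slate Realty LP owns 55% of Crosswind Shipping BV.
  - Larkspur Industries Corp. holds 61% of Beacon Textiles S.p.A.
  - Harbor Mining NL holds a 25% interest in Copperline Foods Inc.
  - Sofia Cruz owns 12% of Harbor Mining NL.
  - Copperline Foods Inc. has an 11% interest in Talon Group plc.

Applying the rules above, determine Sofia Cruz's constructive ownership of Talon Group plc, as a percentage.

30.799%

Chain via Harbor Mining NL → Copperline Foods Inc. (R1): 12% × 25% × 11% = 0.33% of Talon Group plc.
Chain via Larkspur Industries Corp. → Beacon Textiles S.p.A. (R1): 70% × 61% × 31% = 13.237% of Talon Group plc.
Chain via Slate Realty LP → Crosswind Shipping BV (R1): 16% × 55% × 14% = 1.232% of Talon Group plc.
Direct interest in Talon Group plc: 16%.
Aggregating (R2): 0.33% + 13.237% + 1.232% + 16% = 30.799%.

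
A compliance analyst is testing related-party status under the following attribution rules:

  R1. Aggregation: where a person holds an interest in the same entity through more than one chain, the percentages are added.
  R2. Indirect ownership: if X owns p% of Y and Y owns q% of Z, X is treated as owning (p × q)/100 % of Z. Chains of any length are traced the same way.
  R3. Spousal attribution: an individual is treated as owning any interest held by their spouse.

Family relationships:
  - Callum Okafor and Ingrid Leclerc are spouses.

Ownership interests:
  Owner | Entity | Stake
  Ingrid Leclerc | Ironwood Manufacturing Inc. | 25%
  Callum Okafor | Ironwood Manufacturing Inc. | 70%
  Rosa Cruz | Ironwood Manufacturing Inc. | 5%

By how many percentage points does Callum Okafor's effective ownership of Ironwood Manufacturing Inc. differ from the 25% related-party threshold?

By spousal attribution (R3), Callum Okafor is treated as also owning Ingrid Leclerc's interest in Ironwood Manufacturing Inc, giving 70% + 25% = 95%.
Direct interest in Ironwood Manufacturing Inc: 95%.
95% exceeds the 25% threshold by 70 percentage points.

70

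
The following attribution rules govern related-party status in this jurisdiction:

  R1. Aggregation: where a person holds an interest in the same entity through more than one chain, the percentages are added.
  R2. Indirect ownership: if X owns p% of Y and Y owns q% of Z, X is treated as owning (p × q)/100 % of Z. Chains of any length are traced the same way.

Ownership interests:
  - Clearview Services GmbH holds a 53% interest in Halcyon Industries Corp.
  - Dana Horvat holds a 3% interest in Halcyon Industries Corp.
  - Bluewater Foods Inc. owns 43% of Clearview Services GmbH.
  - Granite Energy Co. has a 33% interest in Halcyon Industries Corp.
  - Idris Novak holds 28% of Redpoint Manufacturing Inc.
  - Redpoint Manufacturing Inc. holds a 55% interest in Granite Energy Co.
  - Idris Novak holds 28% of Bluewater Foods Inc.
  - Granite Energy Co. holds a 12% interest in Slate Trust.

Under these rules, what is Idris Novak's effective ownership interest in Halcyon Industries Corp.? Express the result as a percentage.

11.4632%

Chain via Redpoint Manufacturing Inc. → Granite Energy Co. (R2): 28% × 55% × 33% = 5.082% of Halcyon Industries Corp.
Chain via Bluewater Foods Inc. → Clearview Services GmbH (R2): 28% × 43% × 53% = 6.3812% of Halcyon Industries Corp.
Aggregating (R1): 5.082% + 6.3812% = 11.4632%.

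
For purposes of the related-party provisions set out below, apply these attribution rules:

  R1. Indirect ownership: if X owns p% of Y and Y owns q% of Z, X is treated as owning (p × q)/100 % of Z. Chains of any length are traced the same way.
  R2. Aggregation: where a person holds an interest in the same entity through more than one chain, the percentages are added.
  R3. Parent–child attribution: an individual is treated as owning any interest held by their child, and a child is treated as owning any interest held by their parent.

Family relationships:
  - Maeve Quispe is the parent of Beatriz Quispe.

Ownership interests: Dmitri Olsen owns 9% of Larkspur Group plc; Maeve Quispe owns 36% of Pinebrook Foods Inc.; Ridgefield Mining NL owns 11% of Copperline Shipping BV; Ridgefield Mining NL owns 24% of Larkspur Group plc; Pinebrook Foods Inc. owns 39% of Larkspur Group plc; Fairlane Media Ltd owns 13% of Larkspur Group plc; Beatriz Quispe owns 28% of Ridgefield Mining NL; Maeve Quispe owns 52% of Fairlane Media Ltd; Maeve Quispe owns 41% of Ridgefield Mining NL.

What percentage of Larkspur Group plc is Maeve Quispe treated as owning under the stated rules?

By parent–child attribution (R3), Maeve Quispe is treated as also owning Beatriz Quispe's interest in Ridgefield Mining NL, giving 41% + 28% = 69%.
Chain via Pinebrook Foods Inc. (R1): 36% × 39% = 14.04% of Larkspur Group plc.
Chain via Fairlane Media Ltd (R1): 52% × 13% = 6.76% of Larkspur Group plc.
Chain via Ridgefield Mining NL (R1): 69% × 24% = 16.56% of Larkspur Group plc.
Aggregating (R2): 14.04% + 6.76% + 16.56% = 37.36%.

37.36%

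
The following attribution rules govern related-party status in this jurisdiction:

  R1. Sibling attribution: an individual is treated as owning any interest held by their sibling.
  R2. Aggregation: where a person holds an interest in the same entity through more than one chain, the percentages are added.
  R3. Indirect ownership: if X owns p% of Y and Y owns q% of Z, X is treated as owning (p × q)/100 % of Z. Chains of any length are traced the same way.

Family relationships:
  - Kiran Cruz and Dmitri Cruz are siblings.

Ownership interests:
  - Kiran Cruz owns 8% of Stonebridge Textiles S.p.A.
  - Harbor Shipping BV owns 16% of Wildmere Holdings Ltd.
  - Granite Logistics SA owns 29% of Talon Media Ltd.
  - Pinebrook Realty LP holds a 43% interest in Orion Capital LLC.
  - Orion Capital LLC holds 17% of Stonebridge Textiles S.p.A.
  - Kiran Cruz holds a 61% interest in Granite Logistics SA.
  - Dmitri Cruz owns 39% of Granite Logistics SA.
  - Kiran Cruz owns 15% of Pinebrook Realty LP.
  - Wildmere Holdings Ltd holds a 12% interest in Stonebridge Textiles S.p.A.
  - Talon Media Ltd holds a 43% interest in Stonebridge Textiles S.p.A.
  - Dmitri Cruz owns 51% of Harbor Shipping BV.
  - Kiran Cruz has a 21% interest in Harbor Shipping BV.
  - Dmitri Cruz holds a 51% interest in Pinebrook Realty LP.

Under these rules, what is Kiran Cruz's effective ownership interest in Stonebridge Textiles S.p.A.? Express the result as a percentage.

26.677%

By sibling attribution (R1), Kiran Cruz is treated as also owning Dmitri Cruz's interest in Granite Logistics SA, giving 61% + 39% = 100%.
By sibling attribution (R1), Kiran Cruz is treated as also owning Dmitri Cruz's interest in Harbor Shipping BV, giving 21% + 51% = 72%.
By sibling attribution (R1), Kiran Cruz is treated as also owning Dmitri Cruz's interest in Pinebrook Realty LP, giving 15% + 51% = 66%.
Chain via Granite Logistics SA → Talon Media Ltd (R3): 100% × 29% × 43% = 12.47% of Stonebridge Textiles S.p.A.
Chain via Harbor Shipping BV → Wildmere Holdings Ltd (R3): 72% × 16% × 12% = 1.3824% of Stonebridge Textiles S.p.A.
Chain via Pinebrook Realty LP → Orion Capital LLC (R3): 66% × 43% × 17% = 4.8246% of Stonebridge Textiles S.p.A.
Direct interest in Stonebridge Textiles S.p.A: 8%.
Aggregating (R2): 12.47% + 1.3824% + 4.8246% + 8% = 26.677%.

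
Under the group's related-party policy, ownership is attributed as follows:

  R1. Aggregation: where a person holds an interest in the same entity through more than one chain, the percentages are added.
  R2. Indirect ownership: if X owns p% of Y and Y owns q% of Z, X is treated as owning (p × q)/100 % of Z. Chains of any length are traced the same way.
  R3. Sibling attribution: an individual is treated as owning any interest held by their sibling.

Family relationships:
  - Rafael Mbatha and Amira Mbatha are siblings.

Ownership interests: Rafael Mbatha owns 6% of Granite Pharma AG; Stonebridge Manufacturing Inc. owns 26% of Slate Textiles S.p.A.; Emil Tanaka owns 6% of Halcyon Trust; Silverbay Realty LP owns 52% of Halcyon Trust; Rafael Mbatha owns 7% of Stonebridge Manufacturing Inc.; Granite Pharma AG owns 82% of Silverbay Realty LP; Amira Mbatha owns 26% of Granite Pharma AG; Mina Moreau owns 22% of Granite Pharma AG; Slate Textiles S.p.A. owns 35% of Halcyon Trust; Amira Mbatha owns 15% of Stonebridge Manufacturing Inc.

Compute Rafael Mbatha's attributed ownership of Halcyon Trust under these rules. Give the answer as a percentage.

15.6468%

By sibling attribution (R3), Rafael Mbatha is treated as also owning Amira Mbatha's interest in Stonebridge Manufacturing Inc, giving 7% + 15% = 22%.
By sibling attribution (R3), Rafael Mbatha is treated as also owning Amira Mbatha's interest in Granite Pharma AG, giving 6% + 26% = 32%.
Chain via Stonebridge Manufacturing Inc. → Slate Textiles S.p.A. (R2): 22% × 26% × 35% = 2.002% of Halcyon Trust.
Chain via Granite Pharma AG → Silverbay Realty LP (R2): 32% × 82% × 52% = 13.6448% of Halcyon Trust.
Aggregating (R1): 2.002% + 13.6448% = 15.6468%.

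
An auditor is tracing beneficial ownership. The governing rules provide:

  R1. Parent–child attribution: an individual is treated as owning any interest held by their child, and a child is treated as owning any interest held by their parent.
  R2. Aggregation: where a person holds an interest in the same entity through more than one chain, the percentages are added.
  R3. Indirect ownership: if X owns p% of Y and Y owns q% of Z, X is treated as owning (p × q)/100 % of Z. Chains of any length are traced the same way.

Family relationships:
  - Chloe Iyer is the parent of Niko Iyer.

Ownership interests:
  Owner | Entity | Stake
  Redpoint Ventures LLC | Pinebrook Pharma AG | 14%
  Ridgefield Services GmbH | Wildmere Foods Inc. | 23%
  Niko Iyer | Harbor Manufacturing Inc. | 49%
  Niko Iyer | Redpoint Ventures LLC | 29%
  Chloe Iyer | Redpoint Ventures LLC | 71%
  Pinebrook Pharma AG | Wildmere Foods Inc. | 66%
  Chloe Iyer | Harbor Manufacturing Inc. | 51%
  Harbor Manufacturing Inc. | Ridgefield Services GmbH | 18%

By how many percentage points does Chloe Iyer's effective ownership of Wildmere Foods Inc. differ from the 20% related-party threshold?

By parent–child attribution (R1), Chloe Iyer is treated as also owning Niko Iyer's interest in Redpoint Ventures LLC, giving 71% + 29% = 100%.
By parent–child attribution (R1), Chloe Iyer is treated as also owning Niko Iyer's interest in Harbor Manufacturing Inc, giving 51% + 49% = 100%.
Chain via Redpoint Ventures LLC → Pinebrook Pharma AG (R3): 100% × 14% × 66% = 9.24% of Wildmere Foods Inc.
Chain via Harbor Manufacturing Inc. → Ridgefield Services GmbH (R3): 100% × 18% × 23% = 4.14% of Wildmere Foods Inc.
Aggregating (R2): 9.24% + 4.14% = 13.38%.
13.38% falls short of the 20% threshold by 6.62 percentage points.

6.62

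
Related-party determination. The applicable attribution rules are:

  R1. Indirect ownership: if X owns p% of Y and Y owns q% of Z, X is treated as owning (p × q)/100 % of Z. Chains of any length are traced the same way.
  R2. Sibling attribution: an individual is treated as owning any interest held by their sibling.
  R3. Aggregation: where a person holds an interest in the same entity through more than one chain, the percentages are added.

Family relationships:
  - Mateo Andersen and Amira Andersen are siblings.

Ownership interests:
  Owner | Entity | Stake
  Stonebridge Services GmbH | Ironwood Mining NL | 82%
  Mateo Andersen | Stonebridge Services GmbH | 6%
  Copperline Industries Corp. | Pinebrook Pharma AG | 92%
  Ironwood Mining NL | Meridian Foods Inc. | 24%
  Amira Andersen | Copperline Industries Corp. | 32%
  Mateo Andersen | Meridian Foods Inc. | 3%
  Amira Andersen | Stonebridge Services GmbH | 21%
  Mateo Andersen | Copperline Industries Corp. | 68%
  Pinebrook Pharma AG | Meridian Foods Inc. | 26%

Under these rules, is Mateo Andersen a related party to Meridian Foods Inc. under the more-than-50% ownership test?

By sibling attribution (R2), Mateo Andersen is treated as also owning Amira Andersen's interest in Stonebridge Services GmbH, giving 6% + 21% = 27%.
By sibling attribution (R2), Mateo Andersen is treated as also owning Amira Andersen's interest in Copperline Industries Corp, giving 68% + 32% = 100%.
Chain via Stonebridge Services GmbH → Ironwood Mining NL (R1): 27% × 82% × 24% = 5.3136% of Meridian Foods Inc.
Chain via Copperline Industries Corp. → Pinebrook Pharma AG (R1): 100% × 92% × 26% = 23.92% of Meridian Foods Inc.
Direct interest in Meridian Foods Inc: 3%.
Aggregating (R3): 5.3136% + 23.92% + 3% = 32.2336%.
32.2336% does not exceed the 50% threshold, so Mateo is not a related party to Meridian Foods Inc.

No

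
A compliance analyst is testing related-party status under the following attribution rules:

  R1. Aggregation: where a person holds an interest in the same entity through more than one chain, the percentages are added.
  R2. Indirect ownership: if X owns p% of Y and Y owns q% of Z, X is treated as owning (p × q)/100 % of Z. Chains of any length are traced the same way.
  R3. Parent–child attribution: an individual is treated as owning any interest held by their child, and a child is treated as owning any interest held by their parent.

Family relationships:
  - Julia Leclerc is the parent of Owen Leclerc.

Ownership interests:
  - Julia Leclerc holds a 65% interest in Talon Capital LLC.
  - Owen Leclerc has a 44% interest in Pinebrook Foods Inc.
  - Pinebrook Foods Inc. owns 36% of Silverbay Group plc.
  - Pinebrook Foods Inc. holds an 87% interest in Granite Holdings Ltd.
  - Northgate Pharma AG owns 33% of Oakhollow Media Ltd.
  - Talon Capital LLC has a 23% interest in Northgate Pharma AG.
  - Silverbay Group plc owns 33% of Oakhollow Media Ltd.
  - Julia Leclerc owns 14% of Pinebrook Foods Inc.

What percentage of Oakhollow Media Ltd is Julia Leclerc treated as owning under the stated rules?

11.8239%

By parent–child attribution (R3), Julia Leclerc is treated as also owning Owen Leclerc's interest in Pinebrook Foods Inc, giving 14% + 44% = 58%.
Chain via Talon Capital LLC → Northgate Pharma AG (R2): 65% × 23% × 33% = 4.9335% of Oakhollow Media Ltd.
Chain via Pinebrook Foods Inc. → Silverbay Group plc (R2): 58% × 36% × 33% = 6.8904% of Oakhollow Media Ltd.
Aggregating (R1): 4.9335% + 6.8904% = 11.8239%.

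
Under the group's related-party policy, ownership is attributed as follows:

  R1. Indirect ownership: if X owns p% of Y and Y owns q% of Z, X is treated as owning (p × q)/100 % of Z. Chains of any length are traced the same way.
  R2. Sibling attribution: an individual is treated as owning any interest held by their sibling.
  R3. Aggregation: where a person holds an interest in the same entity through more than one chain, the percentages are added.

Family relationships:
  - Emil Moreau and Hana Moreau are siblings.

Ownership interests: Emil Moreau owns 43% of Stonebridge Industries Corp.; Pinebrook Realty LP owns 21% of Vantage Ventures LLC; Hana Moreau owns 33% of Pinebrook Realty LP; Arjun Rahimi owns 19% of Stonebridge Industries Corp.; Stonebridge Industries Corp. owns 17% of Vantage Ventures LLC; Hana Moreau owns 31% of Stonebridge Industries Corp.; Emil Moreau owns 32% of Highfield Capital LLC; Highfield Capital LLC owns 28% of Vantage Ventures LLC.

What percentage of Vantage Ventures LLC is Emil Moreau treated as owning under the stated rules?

28.47%

By sibling attribution (R2), Emil Moreau is treated as also owning Hana Moreau's interest in Stonebridge Industries Corp, giving 43% + 31% = 74%.
By sibling attribution (R2), Emil Moreau is treated as owning Hana Moreau's 33% interest in Pinebrook Realty LP.
Chain via Highfield Capital LLC (R1): 32% × 28% = 8.96% of Vantage Ventures LLC.
Chain via Stonebridge Industries Corp. (R1): 74% × 17% = 12.58% of Vantage Ventures LLC.
Chain via Pinebrook Realty LP (R1): 33% × 21% = 6.93% of Vantage Ventures LLC.
Aggregating (R3): 8.96% + 12.58% + 6.93% = 28.47%.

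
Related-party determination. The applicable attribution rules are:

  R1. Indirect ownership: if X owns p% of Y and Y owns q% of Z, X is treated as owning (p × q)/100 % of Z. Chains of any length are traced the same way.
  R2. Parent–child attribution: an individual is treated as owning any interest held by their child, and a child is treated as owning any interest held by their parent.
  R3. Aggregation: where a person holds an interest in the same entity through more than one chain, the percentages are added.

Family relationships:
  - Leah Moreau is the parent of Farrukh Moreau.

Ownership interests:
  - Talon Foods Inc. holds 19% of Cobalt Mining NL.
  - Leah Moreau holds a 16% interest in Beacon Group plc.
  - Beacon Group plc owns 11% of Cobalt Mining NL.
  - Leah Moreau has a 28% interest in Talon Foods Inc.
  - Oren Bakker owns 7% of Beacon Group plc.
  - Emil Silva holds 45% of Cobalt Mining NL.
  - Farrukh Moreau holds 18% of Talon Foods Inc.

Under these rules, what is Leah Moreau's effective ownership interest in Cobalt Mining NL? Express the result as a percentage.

By parent–child attribution (R2), Leah Moreau is treated as also owning Farrukh Moreau's interest in Talon Foods Inc, giving 28% + 18% = 46%.
Chain via Talon Foods Inc. (R1): 46% × 19% = 8.74% of Cobalt Mining NL.
Chain via Beacon Group plc (R1): 16% × 11% = 1.76% of Cobalt Mining NL.
Aggregating (R3): 8.74% + 1.76% = 10.5%.

10.5%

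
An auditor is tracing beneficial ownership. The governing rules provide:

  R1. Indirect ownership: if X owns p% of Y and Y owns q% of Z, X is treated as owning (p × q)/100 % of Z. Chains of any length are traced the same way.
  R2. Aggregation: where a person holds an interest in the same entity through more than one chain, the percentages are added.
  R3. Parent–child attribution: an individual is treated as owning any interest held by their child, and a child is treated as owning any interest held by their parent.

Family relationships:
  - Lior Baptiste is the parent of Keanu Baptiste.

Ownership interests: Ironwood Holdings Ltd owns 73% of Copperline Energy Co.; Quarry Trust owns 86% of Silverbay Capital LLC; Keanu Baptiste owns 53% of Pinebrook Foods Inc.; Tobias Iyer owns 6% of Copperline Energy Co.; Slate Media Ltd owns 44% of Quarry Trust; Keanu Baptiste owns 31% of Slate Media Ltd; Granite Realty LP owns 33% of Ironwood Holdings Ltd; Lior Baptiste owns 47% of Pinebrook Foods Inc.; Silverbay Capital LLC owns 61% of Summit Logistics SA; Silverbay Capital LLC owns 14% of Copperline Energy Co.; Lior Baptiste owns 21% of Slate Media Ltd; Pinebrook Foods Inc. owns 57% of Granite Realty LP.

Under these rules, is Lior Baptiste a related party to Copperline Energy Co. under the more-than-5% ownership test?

Yes

By parent–child attribution (R3), Lior Baptiste is treated as also owning Keanu Baptiste's interest in Slate Media Ltd, giving 21% + 31% = 52%.
By parent–child attribution (R3), Lior Baptiste is treated as also owning Keanu Baptiste's interest in Pinebrook Foods Inc, giving 47% + 53% = 100%.
Chain via Slate Media Ltd → Quarry Trust → Silverbay Capital LLC (R1): 52% × 44% × 86% × 14% = 2.754752% of Copperline Energy Co.
Chain via Pinebrook Foods Inc. → Granite Realty LP → Ironwood Holdings Ltd (R1): 100% × 57% × 33% × 73% = 13.7313% of Copperline Energy Co.
Aggregating (R2): 2.754752% + 13.7313% = 16.486052%.
16.486052% exceeds the 5% threshold, so Lior is a related party to Copperline Energy Co.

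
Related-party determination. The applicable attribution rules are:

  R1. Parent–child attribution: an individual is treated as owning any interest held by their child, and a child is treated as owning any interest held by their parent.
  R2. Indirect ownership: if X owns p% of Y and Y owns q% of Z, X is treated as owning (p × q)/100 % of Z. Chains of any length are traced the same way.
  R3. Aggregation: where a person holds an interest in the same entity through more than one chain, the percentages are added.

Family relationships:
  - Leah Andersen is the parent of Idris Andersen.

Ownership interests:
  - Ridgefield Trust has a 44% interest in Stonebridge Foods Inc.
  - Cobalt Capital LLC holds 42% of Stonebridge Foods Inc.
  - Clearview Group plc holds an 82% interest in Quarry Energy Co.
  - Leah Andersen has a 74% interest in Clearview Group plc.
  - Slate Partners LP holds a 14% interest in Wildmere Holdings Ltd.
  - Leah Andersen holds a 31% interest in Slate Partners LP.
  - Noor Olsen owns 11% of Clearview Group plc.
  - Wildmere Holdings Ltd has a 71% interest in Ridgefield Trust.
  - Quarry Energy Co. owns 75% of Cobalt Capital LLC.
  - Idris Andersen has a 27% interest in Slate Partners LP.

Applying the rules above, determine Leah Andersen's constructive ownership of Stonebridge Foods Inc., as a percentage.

By parent–child attribution (R1), Leah Andersen is treated as also owning Idris Andersen's interest in Slate Partners LP, giving 31% + 27% = 58%.
Chain via Clearview Group plc → Quarry Energy Co. → Cobalt Capital LLC (R2): 74% × 82% × 75% × 42% = 19.1142% of Stonebridge Foods Inc.
Chain via Slate Partners LP → Wildmere Holdings Ltd → Ridgefield Trust (R2): 58% × 14% × 71% × 44% = 2.536688% of Stonebridge Foods Inc.
Aggregating (R3): 19.1142% + 2.536688% = 21.650888%.

21.650888%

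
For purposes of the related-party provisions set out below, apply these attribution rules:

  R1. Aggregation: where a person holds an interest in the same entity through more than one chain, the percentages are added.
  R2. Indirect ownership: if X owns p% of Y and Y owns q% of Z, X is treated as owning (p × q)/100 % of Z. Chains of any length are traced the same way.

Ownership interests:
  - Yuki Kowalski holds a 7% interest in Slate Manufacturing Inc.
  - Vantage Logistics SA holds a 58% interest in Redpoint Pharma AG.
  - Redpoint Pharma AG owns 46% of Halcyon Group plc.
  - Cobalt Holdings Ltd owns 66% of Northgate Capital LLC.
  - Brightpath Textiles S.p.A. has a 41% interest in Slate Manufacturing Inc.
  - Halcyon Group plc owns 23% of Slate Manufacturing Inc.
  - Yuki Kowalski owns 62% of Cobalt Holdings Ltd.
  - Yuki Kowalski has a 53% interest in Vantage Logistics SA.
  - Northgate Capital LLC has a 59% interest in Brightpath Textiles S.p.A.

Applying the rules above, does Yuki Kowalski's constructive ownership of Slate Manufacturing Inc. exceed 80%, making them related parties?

Chain via Cobalt Holdings Ltd → Northgate Capital LLC → Brightpath Textiles S.p.A. (R2): 62% × 66% × 59% × 41% = 9.898548% of Slate Manufacturing Inc.
Chain via Vantage Logistics SA → Redpoint Pharma AG → Halcyon Group plc (R2): 53% × 58% × 46% × 23% = 3.252292% of Slate Manufacturing Inc.
Direct interest in Slate Manufacturing Inc: 7%.
Aggregating (R1): 9.898548% + 3.252292% + 7% = 20.15084%.
20.15084% does not exceed the 80% threshold, so Yuki is not a related party to Slate Manufacturing Inc.

No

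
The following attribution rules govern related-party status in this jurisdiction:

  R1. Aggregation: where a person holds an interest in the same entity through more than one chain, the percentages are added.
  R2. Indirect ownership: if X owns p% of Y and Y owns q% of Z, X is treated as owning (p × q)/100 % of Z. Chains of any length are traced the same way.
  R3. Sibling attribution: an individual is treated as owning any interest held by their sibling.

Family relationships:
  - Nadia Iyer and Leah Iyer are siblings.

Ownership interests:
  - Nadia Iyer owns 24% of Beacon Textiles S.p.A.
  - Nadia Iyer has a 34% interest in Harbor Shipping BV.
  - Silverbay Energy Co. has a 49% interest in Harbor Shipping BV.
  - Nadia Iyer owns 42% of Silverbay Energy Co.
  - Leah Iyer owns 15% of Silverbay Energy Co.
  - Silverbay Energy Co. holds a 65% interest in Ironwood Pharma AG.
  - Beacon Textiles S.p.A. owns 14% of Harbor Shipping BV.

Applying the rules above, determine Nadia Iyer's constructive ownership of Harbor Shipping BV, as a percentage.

By sibling attribution (R3), Nadia Iyer is treated as also owning Leah Iyer's interest in Silverbay Energy Co, giving 42% + 15% = 57%.
Chain via Beacon Textiles S.p.A. (R2): 24% × 14% = 3.36% of Harbor Shipping BV.
Chain via Silverbay Energy Co. (R2): 57% × 49% = 27.93% of Harbor Shipping BV.
Direct interest in Harbor Shipping BV: 34%.
Aggregating (R1): 3.36% + 27.93% + 34% = 65.29%.

65.29%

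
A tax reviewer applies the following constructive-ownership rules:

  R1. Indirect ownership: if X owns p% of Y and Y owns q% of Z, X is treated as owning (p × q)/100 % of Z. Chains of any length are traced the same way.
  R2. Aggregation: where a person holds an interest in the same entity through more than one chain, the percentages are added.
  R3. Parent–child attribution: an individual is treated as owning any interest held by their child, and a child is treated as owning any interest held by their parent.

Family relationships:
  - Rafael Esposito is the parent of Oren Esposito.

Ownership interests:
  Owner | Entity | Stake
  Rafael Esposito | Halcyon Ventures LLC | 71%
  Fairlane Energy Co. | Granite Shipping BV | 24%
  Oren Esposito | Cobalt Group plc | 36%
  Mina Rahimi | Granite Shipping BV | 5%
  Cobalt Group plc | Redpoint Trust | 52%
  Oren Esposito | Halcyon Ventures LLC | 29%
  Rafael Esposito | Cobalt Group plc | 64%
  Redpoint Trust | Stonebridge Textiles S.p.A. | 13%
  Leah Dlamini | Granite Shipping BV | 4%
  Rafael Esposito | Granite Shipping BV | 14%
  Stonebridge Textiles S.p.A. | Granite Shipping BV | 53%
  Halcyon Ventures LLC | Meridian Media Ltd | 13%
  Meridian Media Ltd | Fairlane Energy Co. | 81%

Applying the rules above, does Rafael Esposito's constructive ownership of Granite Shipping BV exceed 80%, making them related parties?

By parent–child attribution (R3), Rafael Esposito is treated as also owning Oren Esposito's interest in Halcyon Ventures LLC, giving 71% + 29% = 100%.
By parent–child attribution (R3), Rafael Esposito is treated as also owning Oren Esposito's interest in Cobalt Group plc, giving 64% + 36% = 100%.
Chain via Halcyon Ventures LLC → Meridian Media Ltd → Fairlane Energy Co. (R1): 100% × 13% × 81% × 24% = 2.5272% of Granite Shipping BV.
Chain via Cobalt Group plc → Redpoint Trust → Stonebridge Textiles S.p.A. (R1): 100% × 52% × 13% × 53% = 3.5828% of Granite Shipping BV.
Direct interest in Granite Shipping BV: 14%.
Aggregating (R2): 2.5272% + 3.5828% + 14% = 20.11%.
20.11% does not exceed the 80% threshold, so Rafael is not a related party to Granite Shipping BV.

No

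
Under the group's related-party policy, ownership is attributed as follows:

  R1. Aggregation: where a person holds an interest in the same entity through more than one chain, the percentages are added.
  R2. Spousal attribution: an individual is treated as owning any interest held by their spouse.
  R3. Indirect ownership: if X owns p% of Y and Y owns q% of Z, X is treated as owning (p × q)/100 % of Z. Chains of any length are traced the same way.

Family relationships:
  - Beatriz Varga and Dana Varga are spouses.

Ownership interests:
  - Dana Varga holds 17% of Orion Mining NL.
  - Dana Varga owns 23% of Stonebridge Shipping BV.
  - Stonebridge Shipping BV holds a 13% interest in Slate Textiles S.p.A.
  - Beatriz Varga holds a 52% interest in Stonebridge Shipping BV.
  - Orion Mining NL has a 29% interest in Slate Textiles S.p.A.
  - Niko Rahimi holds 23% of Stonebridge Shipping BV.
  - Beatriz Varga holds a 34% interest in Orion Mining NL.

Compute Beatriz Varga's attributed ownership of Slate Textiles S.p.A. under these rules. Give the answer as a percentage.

24.54%

By spousal attribution (R2), Beatriz Varga is treated as also owning Dana Varga's interest in Orion Mining NL, giving 34% + 17% = 51%.
By spousal attribution (R2), Beatriz Varga is treated as also owning Dana Varga's interest in Stonebridge Shipping BV, giving 52% + 23% = 75%.
Chain via Orion Mining NL (R3): 51% × 29% = 14.79% of Slate Textiles S.p.A.
Chain via Stonebridge Shipping BV (R3): 75% × 13% = 9.75% of Slate Textiles S.p.A.
Aggregating (R1): 14.79% + 9.75% = 24.54%.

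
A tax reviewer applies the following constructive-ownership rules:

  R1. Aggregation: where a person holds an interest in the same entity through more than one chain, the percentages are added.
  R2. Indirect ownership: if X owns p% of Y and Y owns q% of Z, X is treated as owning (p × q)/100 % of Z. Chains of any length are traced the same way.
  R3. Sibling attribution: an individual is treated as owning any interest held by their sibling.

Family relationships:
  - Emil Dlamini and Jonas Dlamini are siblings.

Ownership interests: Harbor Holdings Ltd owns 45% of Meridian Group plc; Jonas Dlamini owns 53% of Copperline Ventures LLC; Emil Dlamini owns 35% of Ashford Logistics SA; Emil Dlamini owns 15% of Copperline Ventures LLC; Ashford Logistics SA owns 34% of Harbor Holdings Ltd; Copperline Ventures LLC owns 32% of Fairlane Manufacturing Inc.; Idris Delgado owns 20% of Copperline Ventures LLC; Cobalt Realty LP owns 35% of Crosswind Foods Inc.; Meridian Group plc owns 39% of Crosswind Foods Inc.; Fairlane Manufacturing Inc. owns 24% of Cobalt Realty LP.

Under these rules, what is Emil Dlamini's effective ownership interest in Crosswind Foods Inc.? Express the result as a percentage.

By sibling attribution (R3), Emil Dlamini is treated as also owning Jonas Dlamini's interest in Copperline Ventures LLC, giving 15% + 53% = 68%.
Chain via Copperline Ventures LLC → Fairlane Manufacturing Inc. → Cobalt Realty LP (R2): 68% × 32% × 24% × 35% = 1.82784% of Crosswind Foods Inc.
Chain via Ashford Logistics SA → Harbor Holdings Ltd → Meridian Group plc (R2): 35% × 34% × 45% × 39% = 2.08845% of Crosswind Foods Inc.
Aggregating (R1): 1.82784% + 2.08845% = 3.91629%.

3.91629%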